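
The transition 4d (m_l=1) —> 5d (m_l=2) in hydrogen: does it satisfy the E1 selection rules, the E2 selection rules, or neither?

Δl = 2 − 2 = +0; l_i + l_f = 4.
Δm_l = +1.
E1 (Δl = ±1, |Δm_l| ≤ 1): not satisfied.
E2 (Δl = 0,±2, l_i+l_f ≥ 2, |Δm_l| ≤ 2): satisfied.

E2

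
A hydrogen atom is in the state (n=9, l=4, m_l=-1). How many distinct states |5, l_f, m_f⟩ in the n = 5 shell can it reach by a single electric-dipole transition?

3

E1 requires Δl = ±1, so l_f ∈ {3, 5}; with 0 ≤ l_f ≤ n_f−1 = 4, the allowed l_f values are {3}.
For l_f = 3: m_f ∈ {m_i−1, m_i, m_i+1} ∩ [−3, 3] = {-2, -1, 0} → 3 states.
Total: 3.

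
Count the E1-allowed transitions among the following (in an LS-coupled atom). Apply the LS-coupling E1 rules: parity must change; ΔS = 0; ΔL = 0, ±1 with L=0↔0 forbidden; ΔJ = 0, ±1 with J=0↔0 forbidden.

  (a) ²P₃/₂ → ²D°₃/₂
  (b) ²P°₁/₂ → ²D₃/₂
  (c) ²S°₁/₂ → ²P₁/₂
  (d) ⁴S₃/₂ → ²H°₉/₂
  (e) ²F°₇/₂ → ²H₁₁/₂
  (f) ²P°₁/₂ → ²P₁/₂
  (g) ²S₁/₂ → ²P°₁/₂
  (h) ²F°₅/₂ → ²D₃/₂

6

(a) allowed
(b) allowed
(c) allowed
(d) forbidden (ΔS, ΔL, ΔJ fail)
(e) forbidden (ΔL, ΔJ fail)
(f) allowed
(g) allowed
(h) allowed
Total allowed: 6 of 8.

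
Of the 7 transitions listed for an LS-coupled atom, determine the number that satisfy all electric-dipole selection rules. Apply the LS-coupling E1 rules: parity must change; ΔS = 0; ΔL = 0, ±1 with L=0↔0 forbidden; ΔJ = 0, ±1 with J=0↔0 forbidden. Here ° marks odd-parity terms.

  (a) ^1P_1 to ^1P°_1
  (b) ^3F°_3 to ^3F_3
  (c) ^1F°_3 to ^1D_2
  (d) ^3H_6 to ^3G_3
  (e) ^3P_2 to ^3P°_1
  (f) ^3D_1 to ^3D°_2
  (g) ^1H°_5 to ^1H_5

6

(a) allowed
(b) allowed
(c) allowed
(d) forbidden (parity, ΔJ fail)
(e) allowed
(f) allowed
(g) allowed
Total allowed: 6 of 7.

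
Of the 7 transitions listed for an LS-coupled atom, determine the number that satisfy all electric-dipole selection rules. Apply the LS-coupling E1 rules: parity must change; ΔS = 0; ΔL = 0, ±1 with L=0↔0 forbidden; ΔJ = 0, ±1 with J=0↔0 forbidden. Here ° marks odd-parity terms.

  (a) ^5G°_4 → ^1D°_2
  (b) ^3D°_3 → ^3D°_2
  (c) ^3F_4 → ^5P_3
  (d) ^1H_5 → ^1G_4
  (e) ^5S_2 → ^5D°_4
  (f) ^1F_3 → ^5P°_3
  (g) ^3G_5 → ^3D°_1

(a) forbidden (parity, ΔS, ΔL, ΔJ fail)
(b) forbidden (parity fails)
(c) forbidden (parity, ΔS, ΔL fail)
(d) forbidden (parity fails)
(e) forbidden (ΔL, ΔJ fail)
(f) forbidden (ΔS, ΔL fail)
(g) forbidden (ΔL, ΔJ fail)
Total allowed: 0 of 7.

0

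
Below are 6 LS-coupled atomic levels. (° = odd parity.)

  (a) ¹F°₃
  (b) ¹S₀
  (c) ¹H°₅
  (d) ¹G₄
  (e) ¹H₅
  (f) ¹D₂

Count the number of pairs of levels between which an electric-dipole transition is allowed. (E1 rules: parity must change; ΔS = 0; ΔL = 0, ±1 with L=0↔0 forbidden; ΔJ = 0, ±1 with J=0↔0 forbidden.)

(a)–(b): forbidden (ΔL, ΔJ).
(a)–(c): forbidden (parity, ΔL, ΔJ).
(a)–(d): allowed.
(a)–(e): forbidden (ΔL, ΔJ).
(a)–(f): allowed.
(b)–(c): forbidden (ΔL, ΔJ).
(b)–(d): forbidden (parity, ΔL, ΔJ).
(b)–(e): forbidden (parity, ΔL, ΔJ).
(b)–(f): forbidden (parity, ΔL, ΔJ).
(c)–(d): allowed.
(c)–(e): allowed.
(c)–(f): forbidden (ΔL, ΔJ).
(d)–(e): forbidden (parity).
(d)–(f): forbidden (parity, ΔL, ΔJ).
(e)–(f): forbidden (parity, ΔL, ΔJ).
Allowed pairs: 4 of 15.

4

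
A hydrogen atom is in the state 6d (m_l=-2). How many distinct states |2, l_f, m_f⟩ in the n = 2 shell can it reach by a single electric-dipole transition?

E1 requires Δl = ±1, so l_f ∈ {1, 3}; with 0 ≤ l_f ≤ n_f−1 = 1, the allowed l_f values are {1}.
For l_f = 1: m_f ∈ {m_i−1, m_i, m_i+1} ∩ [−1, 1] = {-1} → 1 state.
Total: 1.

1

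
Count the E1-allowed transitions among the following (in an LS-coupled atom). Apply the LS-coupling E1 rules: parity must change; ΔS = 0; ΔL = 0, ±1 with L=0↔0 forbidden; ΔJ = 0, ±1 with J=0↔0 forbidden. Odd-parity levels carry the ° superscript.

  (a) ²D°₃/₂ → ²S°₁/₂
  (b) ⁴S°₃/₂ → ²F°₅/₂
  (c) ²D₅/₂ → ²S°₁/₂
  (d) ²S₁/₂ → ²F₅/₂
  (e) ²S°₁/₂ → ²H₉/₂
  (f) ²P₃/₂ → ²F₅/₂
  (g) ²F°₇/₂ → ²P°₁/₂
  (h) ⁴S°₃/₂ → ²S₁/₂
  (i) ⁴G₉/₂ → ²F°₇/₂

0

(a) forbidden (parity, ΔL fail)
(b) forbidden (parity, ΔS, ΔL fail)
(c) forbidden (ΔL, ΔJ fail)
(d) forbidden (parity, ΔL, ΔJ fail)
(e) forbidden (ΔL, ΔJ fail)
(f) forbidden (parity, ΔL fail)
(g) forbidden (parity, ΔL, ΔJ fail)
(h) forbidden (ΔS, ΔL fail)
(i) forbidden (ΔS fails)
Total allowed: 0 of 9.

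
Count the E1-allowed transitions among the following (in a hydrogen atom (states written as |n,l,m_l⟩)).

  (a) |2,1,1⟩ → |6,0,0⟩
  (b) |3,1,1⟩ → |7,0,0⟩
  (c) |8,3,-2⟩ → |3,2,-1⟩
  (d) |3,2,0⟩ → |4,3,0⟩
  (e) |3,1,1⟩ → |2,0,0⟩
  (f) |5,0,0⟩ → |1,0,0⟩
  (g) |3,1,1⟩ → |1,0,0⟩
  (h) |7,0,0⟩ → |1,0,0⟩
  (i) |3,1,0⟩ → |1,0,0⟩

(a) allowed
(b) allowed
(c) allowed
(d) allowed
(e) allowed
(f) forbidden — Δl = +0 (E1 requires Δl = ±1)
(g) allowed
(h) forbidden — Δl = +0 (E1 requires Δl = ±1)
(i) allowed
Total allowed: 7 of 9.

7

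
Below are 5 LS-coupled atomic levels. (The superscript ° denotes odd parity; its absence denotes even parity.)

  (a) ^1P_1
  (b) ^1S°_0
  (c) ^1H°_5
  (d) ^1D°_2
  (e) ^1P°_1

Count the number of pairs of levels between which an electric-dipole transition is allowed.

(a)–(b): allowed.
(a)–(c): forbidden (ΔL, ΔJ).
(a)–(d): allowed.
(a)–(e): allowed.
(b)–(c): forbidden (parity, ΔL, ΔJ).
(b)–(d): forbidden (parity, ΔL, ΔJ).
(b)–(e): forbidden (parity).
(c)–(d): forbidden (parity, ΔL, ΔJ).
(c)–(e): forbidden (parity, ΔL, ΔJ).
(d)–(e): forbidden (parity).
Allowed pairs: 3 of 10.

3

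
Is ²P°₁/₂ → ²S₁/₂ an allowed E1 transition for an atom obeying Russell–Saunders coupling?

Reading off the term symbols: S 1/2→1/2, L 1→0, J 1/2→1/2, parity odd→even.
Parity must change: odd → even — passes.
ΔS = 0: S: 1/2 → 1/2 — passes.
ΔL = 0, ±1 (not L=0↔0): L: 1 → 0, ΔL = -1 — passes.
ΔJ = 0, ±1 (not J=0↔0): J: 1/2 → 1/2, ΔJ = +0 — passes.
All four E1 rules are satisfied.

allowed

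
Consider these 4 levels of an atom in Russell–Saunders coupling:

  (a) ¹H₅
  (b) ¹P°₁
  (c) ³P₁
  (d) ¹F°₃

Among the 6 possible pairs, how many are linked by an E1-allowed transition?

(a)–(b): forbidden (ΔL, ΔJ).
(a)–(c): forbidden (parity, ΔS, ΔL, ΔJ).
(a)–(d): forbidden (ΔL, ΔJ).
(b)–(c): forbidden (ΔS).
(b)–(d): forbidden (parity, ΔL, ΔJ).
(c)–(d): forbidden (ΔS, ΔL, ΔJ).
Allowed pairs: 0 of 6.

0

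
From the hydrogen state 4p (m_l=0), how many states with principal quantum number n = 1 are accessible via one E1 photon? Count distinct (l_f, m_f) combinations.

E1 requires Δl = ±1, so l_f ∈ {0, 2}; with 0 ≤ l_f ≤ n_f−1 = 0, the allowed l_f values are {0}.
For l_f = 0: m_f ∈ {m_i−1, m_i, m_i+1} ∩ [−0, 0] = {0} → 1 state.
Total: 1.

1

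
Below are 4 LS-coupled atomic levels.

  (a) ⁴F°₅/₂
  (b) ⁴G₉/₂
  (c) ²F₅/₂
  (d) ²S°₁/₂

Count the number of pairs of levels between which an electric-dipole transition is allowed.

0

(a)–(b): forbidden (ΔJ).
(a)–(c): forbidden (ΔS).
(a)–(d): forbidden (parity, ΔS, ΔL, ΔJ).
(b)–(c): forbidden (parity, ΔS, ΔJ).
(b)–(d): forbidden (ΔS, ΔL, ΔJ).
(c)–(d): forbidden (ΔL, ΔJ).
Allowed pairs: 0 of 6.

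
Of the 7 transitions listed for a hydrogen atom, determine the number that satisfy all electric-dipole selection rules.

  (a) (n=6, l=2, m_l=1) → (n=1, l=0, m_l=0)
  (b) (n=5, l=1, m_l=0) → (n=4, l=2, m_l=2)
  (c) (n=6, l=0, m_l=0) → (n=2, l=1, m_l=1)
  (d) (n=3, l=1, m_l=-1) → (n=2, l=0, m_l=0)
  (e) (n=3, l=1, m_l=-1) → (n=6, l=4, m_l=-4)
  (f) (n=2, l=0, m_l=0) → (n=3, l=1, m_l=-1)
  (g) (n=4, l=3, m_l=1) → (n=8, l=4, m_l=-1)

3

(a) forbidden — Δl = -2 (E1 requires Δl = ±1)
(b) forbidden — Δm_l = +2 (E1 requires Δm_l = 0, ±1)
(c) allowed
(d) allowed
(e) forbidden — Δl = +3 (E1 requires Δl = ±1); Δm_l = -3 (E1 requires Δm_l = 0, ±1)
(f) allowed
(g) forbidden — Δm_l = -2 (E1 requires Δm_l = 0, ±1)
Total allowed: 3 of 7.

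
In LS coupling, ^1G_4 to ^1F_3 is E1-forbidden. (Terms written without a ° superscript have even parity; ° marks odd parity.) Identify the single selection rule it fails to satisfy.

Reading off the term symbols: S 0→0, L 4→3, J 4→3, parity even→even.
Parity must change: even → even — violated.
ΔS = 0: S: 0 → 0 — satisfied.
ΔL = 0, ±1 (not L=0↔0): L: 4 → 3, ΔL = -1 — satisfied.
ΔJ = 0, ±1 (not J=0↔0): J: 4 → 3, ΔJ = -1 — satisfied.

parity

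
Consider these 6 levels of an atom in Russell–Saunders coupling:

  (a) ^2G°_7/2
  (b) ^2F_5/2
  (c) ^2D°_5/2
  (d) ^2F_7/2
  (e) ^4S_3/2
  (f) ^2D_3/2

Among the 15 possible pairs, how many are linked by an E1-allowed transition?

(a)–(b): allowed.
(a)–(c): forbidden (parity, ΔL).
(a)–(d): allowed.
(a)–(e): forbidden (ΔS, ΔL, ΔJ).
(a)–(f): forbidden (ΔL, ΔJ).
(b)–(c): allowed.
(b)–(d): forbidden (parity).
(b)–(e): forbidden (parity, ΔS, ΔL).
(b)–(f): forbidden (parity).
(c)–(d): allowed.
(c)–(e): forbidden (ΔS, ΔL).
(c)–(f): allowed.
(d)–(e): forbidden (parity, ΔS, ΔL, ΔJ).
(d)–(f): forbidden (parity, ΔJ).
(e)–(f): forbidden (parity, ΔS, ΔL).
Allowed pairs: 5 of 15.

5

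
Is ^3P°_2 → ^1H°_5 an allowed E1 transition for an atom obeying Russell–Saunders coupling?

forbidden

ΔL = 0, ±1 (not L=0↔0): L: 1 → 5, ΔL = +4 — violated.
Parity must change: odd → odd — violated.
ΔJ = 0, ±1 (not J=0↔0): J: 2 → 5, ΔJ = +3 — violated.
ΔS = 0: S: 1 → 0 — violated.
Rule(s) violated: parity, ΔS, ΔL, ΔJ.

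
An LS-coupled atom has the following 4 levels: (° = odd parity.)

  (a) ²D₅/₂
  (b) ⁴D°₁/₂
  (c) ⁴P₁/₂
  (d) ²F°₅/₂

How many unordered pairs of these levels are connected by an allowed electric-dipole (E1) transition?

2

(a)–(b): forbidden (ΔS, ΔJ).
(a)–(c): forbidden (parity, ΔS, ΔJ).
(a)–(d): allowed.
(b)–(c): allowed.
(b)–(d): forbidden (parity, ΔS, ΔJ).
(c)–(d): forbidden (ΔS, ΔL, ΔJ).
Allowed pairs: 2 of 6.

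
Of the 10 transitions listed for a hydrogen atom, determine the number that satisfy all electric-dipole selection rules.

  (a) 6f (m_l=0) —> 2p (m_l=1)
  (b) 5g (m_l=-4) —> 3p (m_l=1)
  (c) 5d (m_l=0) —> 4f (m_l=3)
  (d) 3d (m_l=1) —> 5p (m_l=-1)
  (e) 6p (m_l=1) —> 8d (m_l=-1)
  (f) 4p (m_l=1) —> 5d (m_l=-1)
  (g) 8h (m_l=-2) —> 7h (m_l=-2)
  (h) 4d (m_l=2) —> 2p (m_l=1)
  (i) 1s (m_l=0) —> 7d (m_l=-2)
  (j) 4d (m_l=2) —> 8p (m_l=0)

1

(a) forbidden — Δl = -2 (E1 requires Δl = ±1)
(b) forbidden — Δl = -3 (E1 requires Δl = ±1); Δm_l = +5 (E1 requires Δm_l = 0, ±1)
(c) forbidden — Δm_l = +3 (E1 requires Δm_l = 0, ±1)
(d) forbidden — Δm_l = -2 (E1 requires Δm_l = 0, ±1)
(e) forbidden — Δm_l = -2 (E1 requires Δm_l = 0, ±1)
(f) forbidden — Δm_l = -2 (E1 requires Δm_l = 0, ±1)
(g) forbidden — Δl = +0 (E1 requires Δl = ±1)
(h) allowed
(i) forbidden — Δl = +2 (E1 requires Δl = ±1); Δm_l = -2 (E1 requires Δm_l = 0, ±1)
(j) forbidden — Δm_l = -2 (E1 requires Δm_l = 0, ±1)
Total allowed: 1 of 10.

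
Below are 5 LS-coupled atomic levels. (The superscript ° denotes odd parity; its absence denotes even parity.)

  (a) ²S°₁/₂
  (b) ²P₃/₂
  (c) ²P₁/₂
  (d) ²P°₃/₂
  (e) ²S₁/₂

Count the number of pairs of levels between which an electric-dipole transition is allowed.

(a)–(b): allowed.
(a)–(c): allowed.
(a)–(d): forbidden (parity).
(a)–(e): forbidden (ΔL).
(b)–(c): forbidden (parity).
(b)–(d): allowed.
(b)–(e): forbidden (parity).
(c)–(d): allowed.
(c)–(e): forbidden (parity).
(d)–(e): allowed.
Allowed pairs: 5 of 10.

5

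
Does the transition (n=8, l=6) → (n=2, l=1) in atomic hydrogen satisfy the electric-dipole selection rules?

forbidden

l: 6 → 1 (Δl = -5). Δl = ±1 violated.
The transition is electric-dipole forbidden.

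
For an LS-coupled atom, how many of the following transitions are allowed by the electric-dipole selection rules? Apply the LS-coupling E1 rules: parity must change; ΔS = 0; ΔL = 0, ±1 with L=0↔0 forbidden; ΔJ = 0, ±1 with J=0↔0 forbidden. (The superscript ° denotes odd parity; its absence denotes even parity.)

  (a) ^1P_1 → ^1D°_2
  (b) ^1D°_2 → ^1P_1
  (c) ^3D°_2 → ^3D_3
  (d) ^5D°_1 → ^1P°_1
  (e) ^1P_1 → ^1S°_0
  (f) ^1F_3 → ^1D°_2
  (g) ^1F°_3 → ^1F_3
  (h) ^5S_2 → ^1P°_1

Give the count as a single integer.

6

(a) allowed
(b) allowed
(c) allowed
(d) forbidden (parity, ΔS fail)
(e) allowed
(f) allowed
(g) allowed
(h) forbidden (ΔS fails)
Total allowed: 6 of 8.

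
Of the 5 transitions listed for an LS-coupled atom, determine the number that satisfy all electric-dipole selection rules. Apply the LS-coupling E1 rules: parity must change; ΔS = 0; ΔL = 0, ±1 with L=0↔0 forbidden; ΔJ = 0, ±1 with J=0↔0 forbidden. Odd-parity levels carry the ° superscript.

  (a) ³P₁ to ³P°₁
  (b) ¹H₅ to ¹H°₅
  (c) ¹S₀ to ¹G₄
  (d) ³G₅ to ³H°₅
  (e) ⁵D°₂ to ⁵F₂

(a) allowed
(b) allowed
(c) forbidden (parity, ΔL, ΔJ fail)
(d) allowed
(e) allowed
Total allowed: 4 of 5.

4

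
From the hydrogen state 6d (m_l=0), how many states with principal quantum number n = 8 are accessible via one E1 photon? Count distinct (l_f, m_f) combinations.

6

E1 requires Δl = ±1, so l_f ∈ {1, 3}; with 0 ≤ l_f ≤ n_f−1 = 7, the allowed l_f values are {1, 3}.
For l_f = 1: m_f ∈ {m_i−1, m_i, m_i+1} ∩ [−1, 1] = {-1, 0, 1} → 3 states.
For l_f = 3: m_f ∈ {m_i−1, m_i, m_i+1} ∩ [−3, 3] = {-1, 0, 1} → 3 states.
Total: 6.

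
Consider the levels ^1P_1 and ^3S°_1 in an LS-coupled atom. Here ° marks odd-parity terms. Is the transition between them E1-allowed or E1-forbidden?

forbidden

ΔS = 0: S: 0 → 1 — violated.
ΔJ = 0, ±1 (not J=0↔0): J: 1 → 1, ΔJ = +0 — satisfied.
ΔL = 0, ±1 (not L=0↔0): L: 1 → 0, ΔL = -1 — satisfied.
Parity must change: even → odd — satisfied.
Rule(s) violated: ΔS.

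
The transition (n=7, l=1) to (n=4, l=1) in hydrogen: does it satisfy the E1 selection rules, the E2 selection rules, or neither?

Δl = 1 − 1 = +0; l_i + l_f = 2.
E1 (Δl = ±1): not satisfied.
E2 (Δl = 0,±2, l_i+l_f ≥ 2): satisfied.

E2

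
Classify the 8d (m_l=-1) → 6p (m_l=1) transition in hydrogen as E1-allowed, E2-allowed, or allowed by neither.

Δl = 1 − 2 = -1; l_i + l_f = 3.
Δm_l = +2.
E1 (Δl = ±1, |Δm_l| ≤ 1): not satisfied.
E2 (Δl = 0,±2, l_i+l_f ≥ 2, |Δm_l| ≤ 2): not satisfied.

neither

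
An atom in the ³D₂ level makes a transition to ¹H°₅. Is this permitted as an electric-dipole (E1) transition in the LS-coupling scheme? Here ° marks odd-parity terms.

Reading off the term symbols: S 1→0, L 2→5, J 2→5, parity even→odd.
Parity must change: even → odd — ok.
ΔS = 0: S: 1 → 0 — fails.
ΔL = 0, ±1 (not L=0↔0): L: 2 → 5, ΔL = +3 — fails.
ΔJ = 0, ±1 (not J=0↔0): J: 2 → 5, ΔJ = +3 — fails.
Rule(s) violated: ΔS, ΔL, ΔJ.

forbidden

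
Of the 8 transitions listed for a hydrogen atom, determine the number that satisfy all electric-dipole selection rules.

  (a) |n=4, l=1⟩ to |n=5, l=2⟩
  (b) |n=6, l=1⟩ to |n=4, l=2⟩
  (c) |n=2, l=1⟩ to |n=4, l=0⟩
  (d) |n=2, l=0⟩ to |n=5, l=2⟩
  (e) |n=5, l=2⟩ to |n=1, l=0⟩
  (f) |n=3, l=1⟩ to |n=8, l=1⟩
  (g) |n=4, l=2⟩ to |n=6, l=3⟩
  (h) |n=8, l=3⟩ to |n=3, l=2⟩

5

(a) allowed
(b) allowed
(c) allowed
(d) forbidden — Δl = +2 (E1 requires Δl = ±1)
(e) forbidden — Δl = -2 (E1 requires Δl = ±1)
(f) forbidden — Δl = +0 (E1 requires Δl = ±1)
(g) allowed
(h) allowed
Total allowed: 5 of 8.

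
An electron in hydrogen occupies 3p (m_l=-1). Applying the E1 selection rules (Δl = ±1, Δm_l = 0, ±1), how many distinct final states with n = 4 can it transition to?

4

E1 requires Δl = ±1, so l_f ∈ {0, 2}; with 0 ≤ l_f ≤ n_f−1 = 3, the allowed l_f values are {0, 2}.
For l_f = 0: m_f ∈ {m_i−1, m_i, m_i+1} ∩ [−0, 0] = {0} → 1 state.
For l_f = 2: m_f ∈ {m_i−1, m_i, m_i+1} ∩ [−2, 2] = {-2, -1, 0} → 3 states.
Total: 4.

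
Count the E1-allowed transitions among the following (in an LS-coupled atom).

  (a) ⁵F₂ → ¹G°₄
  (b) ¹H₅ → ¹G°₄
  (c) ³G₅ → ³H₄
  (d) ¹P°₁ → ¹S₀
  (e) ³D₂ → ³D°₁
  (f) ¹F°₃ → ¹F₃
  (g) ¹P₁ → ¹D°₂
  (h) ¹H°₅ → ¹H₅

6

(a) forbidden (ΔS, ΔJ fail)
(b) allowed
(c) forbidden (parity fails)
(d) allowed
(e) allowed
(f) allowed
(g) allowed
(h) allowed
Total allowed: 6 of 8.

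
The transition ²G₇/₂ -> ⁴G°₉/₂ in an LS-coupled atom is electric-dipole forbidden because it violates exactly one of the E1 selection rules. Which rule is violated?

the ΔS = 0 rule

Initial level: S=1/2, L=4, J=7/2, parity even. Final level: S=3/2, L=4, J=9/2, parity odd.
Parity must change: even → odd — passes.
ΔS = 0: S: 1/2 → 3/2 — fails.
ΔL = 0, ±1 (not L=0↔0): L: 4 → 4, ΔL = +0 — passes.
ΔJ = 0, ±1 (not J=0↔0): J: 7/2 → 9/2, ΔJ = +1 — passes.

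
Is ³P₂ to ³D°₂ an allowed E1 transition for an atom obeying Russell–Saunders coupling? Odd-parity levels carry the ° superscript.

allowed

Parity must change: even → odd — ok.
ΔL = 0, ±1 (not L=0↔0): L: 1 → 2, ΔL = +1 — ok.
ΔS = 0: S: 1 → 1 — ok.
ΔJ = 0, ±1 (not J=0↔0): J: 2 → 2, ΔJ = +0 — ok.
All four E1 rules are satisfied.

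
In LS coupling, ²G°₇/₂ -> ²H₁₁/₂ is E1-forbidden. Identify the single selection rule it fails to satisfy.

the ΔJ = 0, ±1 rule

Initial level: S=1/2, L=4, J=7/2, parity odd. Final level: S=1/2, L=5, J=11/2, parity even.
Parity must change: odd → even — satisfied.
ΔS = 0: S: 1/2 → 1/2 — satisfied.
ΔL = 0, ±1 (not L=0↔0): L: 4 → 5, ΔL = +1 — satisfied.
ΔJ = 0, ±1 (not J=0↔0): J: 7/2 → 11/2, ΔJ = +2 — violated.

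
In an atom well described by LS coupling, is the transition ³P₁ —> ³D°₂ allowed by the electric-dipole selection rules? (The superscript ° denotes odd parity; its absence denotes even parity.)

Initial level: S=1, L=1, J=1, parity even. Final level: S=1, L=2, J=2, parity odd.
ΔS = 0: S: 1 → 1 — passes.
Parity must change: even → odd — passes.
ΔL = 0, ±1 (not L=0↔0): L: 1 → 2, ΔL = +1 — passes.
ΔJ = 0, ±1 (not J=0↔0): J: 1 → 2, ΔJ = +1 — passes.
All four E1 rules are satisfied.

allowed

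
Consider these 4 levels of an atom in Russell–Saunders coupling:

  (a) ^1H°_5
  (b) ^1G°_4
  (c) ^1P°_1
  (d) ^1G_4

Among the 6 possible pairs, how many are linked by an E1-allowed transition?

2

(a)–(b): forbidden (parity).
(a)–(c): forbidden (parity, ΔL, ΔJ).
(a)–(d): allowed.
(b)–(c): forbidden (parity, ΔL, ΔJ).
(b)–(d): allowed.
(c)–(d): forbidden (ΔL, ΔJ).
Allowed pairs: 2 of 6.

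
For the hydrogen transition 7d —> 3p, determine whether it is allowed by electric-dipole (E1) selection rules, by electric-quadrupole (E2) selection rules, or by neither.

Δl = 1 − 2 = -1; l_i + l_f = 3.
E1 (Δl = ±1): satisfied.
E2 (Δl = 0,±2, l_i+l_f ≥ 2): not satisfied.

E1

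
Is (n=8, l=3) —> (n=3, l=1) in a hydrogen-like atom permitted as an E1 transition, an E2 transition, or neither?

E2

Δl = 1 − 3 = -2; l_i + l_f = 4.
E1 (Δl = ±1): not satisfied.
E2 (Δl = 0,±2, l_i+l_f ≥ 2): satisfied.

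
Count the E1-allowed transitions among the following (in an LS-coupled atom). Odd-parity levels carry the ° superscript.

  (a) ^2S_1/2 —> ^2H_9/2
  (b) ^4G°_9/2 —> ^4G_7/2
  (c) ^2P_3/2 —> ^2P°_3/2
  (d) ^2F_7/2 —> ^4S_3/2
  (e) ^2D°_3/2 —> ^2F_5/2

3

(a) forbidden (parity, ΔL, ΔJ fail)
(b) allowed
(c) allowed
(d) forbidden (parity, ΔS, ΔL, ΔJ fail)
(e) allowed
Total allowed: 3 of 5.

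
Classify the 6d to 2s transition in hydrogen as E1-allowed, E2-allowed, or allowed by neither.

Δl = 0 − 2 = -2; l_i + l_f = 2.
E1 (Δl = ±1): not satisfied.
E2 (Δl = 0,±2, l_i+l_f ≥ 2): satisfied.

E2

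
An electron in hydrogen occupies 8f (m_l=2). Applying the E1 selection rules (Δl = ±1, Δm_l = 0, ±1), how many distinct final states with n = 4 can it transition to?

2

E1 requires Δl = ±1, so l_f ∈ {2, 4}; with 0 ≤ l_f ≤ n_f−1 = 3, the allowed l_f values are {2}.
For l_f = 2: m_f ∈ {m_i−1, m_i, m_i+1} ∩ [−2, 2] = {1, 2} → 2 states.
Total: 2.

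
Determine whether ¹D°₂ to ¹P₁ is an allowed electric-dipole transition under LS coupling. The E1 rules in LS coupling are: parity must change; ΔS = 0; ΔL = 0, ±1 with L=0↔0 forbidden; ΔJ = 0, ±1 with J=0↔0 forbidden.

allowed

Parity must change: odd → even — ok.
ΔS = 0: S: 0 → 0 — ok.
ΔL = 0, ±1 (not L=0↔0): L: 2 → 1, ΔL = -1 — ok.
ΔJ = 0, ±1 (not J=0↔0): J: 2 → 1, ΔJ = -1 — ok.
All four E1 rules are satisfied.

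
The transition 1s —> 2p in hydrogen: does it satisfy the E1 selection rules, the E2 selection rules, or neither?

Δl = 1 − 0 = +1; l_i + l_f = 1.
E1 (Δl = ±1): satisfied.
E2 (Δl = 0,±2, l_i+l_f ≥ 2): not satisfied.

E1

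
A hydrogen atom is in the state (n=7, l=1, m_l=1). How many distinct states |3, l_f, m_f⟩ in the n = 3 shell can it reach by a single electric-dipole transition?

E1 requires Δl = ±1, so l_f ∈ {0, 2}; with 0 ≤ l_f ≤ n_f−1 = 2, the allowed l_f values are {0, 2}.
For l_f = 0: m_f ∈ {m_i−1, m_i, m_i+1} ∩ [−0, 0] = {0} → 1 state.
For l_f = 2: m_f ∈ {m_i−1, m_i, m_i+1} ∩ [−2, 2] = {0, 1, 2} → 3 states.
Total: 4.

4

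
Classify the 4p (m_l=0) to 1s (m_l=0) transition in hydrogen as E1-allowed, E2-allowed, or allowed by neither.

E1

Δl = 0 − 1 = -1; l_i + l_f = 1.
Δm_l = +0.
E1 (Δl = ±1, |Δm_l| ≤ 1): satisfied.
E2 (Δl = 0,±2, l_i+l_f ≥ 2, |Δm_l| ≤ 2): not satisfied.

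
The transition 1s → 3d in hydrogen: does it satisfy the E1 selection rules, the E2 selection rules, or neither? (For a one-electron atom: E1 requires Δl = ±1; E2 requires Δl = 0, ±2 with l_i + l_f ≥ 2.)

E2

Δl = 2 − 0 = +2; l_i + l_f = 2.
E1 (Δl = ±1): not satisfied.
E2 (Δl = 0,±2, l_i+l_f ≥ 2): satisfied.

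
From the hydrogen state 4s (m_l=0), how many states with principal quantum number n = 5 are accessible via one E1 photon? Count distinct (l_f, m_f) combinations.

3

E1 requires Δl = ±1, so l_f ∈ {-1, 1}; with 0 ≤ l_f ≤ n_f−1 = 4, the allowed l_f values are {1}.
For l_f = 1: m_f ∈ {m_i−1, m_i, m_i+1} ∩ [−1, 1] = {-1, 0, 1} → 3 states.
Total: 3.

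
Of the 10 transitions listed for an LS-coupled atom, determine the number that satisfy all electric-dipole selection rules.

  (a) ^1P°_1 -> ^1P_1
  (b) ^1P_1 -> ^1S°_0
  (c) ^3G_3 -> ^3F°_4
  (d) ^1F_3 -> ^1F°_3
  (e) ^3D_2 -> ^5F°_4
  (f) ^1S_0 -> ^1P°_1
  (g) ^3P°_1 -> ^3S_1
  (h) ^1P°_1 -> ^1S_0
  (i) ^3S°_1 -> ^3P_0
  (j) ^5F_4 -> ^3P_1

(a) allowed
(b) allowed
(c) allowed
(d) allowed
(e) forbidden (ΔS, ΔJ fail)
(f) allowed
(g) allowed
(h) allowed
(i) allowed
(j) forbidden (parity, ΔS, ΔL, ΔJ fail)
Total allowed: 8 of 10.

8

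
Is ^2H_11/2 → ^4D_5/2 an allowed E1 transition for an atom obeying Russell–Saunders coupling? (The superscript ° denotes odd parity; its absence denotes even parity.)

forbidden

Initial level: S=1/2, L=5, J=11/2, parity even. Final level: S=3/2, L=2, J=5/2, parity even.
ΔL = 0, ±1 (not L=0↔0): L: 5 → 2, ΔL = -3 — fails.
ΔS = 0: S: 1/2 → 3/2 — fails.
Parity must change: even → even — fails.
ΔJ = 0, ±1 (not J=0↔0): J: 11/2 → 5/2, ΔJ = -3 — fails.
Rule(s) violated: parity, ΔS, ΔL, ΔJ.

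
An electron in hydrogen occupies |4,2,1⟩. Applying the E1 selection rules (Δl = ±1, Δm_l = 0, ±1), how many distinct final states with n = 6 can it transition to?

E1 requires Δl = ±1, so l_f ∈ {1, 3}; with 0 ≤ l_f ≤ n_f−1 = 5, the allowed l_f values are {1, 3}.
For l_f = 1: m_f ∈ {m_i−1, m_i, m_i+1} ∩ [−1, 1] = {0, 1} → 2 states.
For l_f = 3: m_f ∈ {m_i−1, m_i, m_i+1} ∩ [−3, 3] = {0, 1, 2} → 3 states.
Total: 5.

5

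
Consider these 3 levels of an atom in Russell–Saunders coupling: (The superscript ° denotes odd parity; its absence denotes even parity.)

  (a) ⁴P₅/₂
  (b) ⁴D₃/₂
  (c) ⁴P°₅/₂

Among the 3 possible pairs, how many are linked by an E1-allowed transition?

(a)–(b): forbidden (parity).
(a)–(c): allowed.
(b)–(c): allowed.
Allowed pairs: 2 of 3.

2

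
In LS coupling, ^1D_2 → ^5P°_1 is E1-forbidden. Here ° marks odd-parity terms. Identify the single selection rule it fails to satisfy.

the ΔS = 0 rule

Initial level: S=0, L=2, J=2, parity even. Final level: S=2, L=1, J=1, parity odd.
Parity must change: even → odd — ✓.
ΔS = 0: S: 0 → 2 — ✗.
ΔL = 0, ±1 (not L=0↔0): L: 2 → 1, ΔL = -1 — ✓.
ΔJ = 0, ±1 (not J=0↔0): J: 2 → 1, ΔJ = -1 — ✓.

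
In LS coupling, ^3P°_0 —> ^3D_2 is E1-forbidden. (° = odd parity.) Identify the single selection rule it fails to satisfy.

the ΔJ = 0, ±1 rule

Initial level: S=1, L=1, J=0, parity odd. Final level: S=1, L=2, J=2, parity even.
Parity must change: odd → even — ✓.
ΔS = 0: S: 1 → 1 — ✓.
ΔL = 0, ±1 (not L=0↔0): L: 1 → 2, ΔL = +1 — ✓.
ΔJ = 0, ±1 (not J=0↔0): J: 0 → 2, ΔJ = +2 — ✗.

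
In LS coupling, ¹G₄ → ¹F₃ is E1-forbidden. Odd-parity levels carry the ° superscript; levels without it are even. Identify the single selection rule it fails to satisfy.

Initial level: S=0, L=4, J=4, parity even. Final level: S=0, L=3, J=3, parity even.
Parity must change: even → even — ✗.
ΔS = 0: S: 0 → 0 — ✓.
ΔL = 0, ±1 (not L=0↔0): L: 4 → 3, ΔL = -1 — ✓.
ΔJ = 0, ±1 (not J=0↔0): J: 4 → 3, ΔJ = -1 — ✓.

parity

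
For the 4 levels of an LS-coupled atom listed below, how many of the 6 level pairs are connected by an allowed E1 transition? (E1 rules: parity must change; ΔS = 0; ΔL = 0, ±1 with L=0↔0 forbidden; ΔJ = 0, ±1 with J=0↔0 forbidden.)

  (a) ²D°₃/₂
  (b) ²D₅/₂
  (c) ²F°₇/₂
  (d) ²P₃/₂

(a)–(b): allowed.
(a)–(c): forbidden (parity, ΔJ).
(a)–(d): allowed.
(b)–(c): allowed.
(b)–(d): forbidden (parity).
(c)–(d): forbidden (ΔL, ΔJ).
Allowed pairs: 3 of 6.

3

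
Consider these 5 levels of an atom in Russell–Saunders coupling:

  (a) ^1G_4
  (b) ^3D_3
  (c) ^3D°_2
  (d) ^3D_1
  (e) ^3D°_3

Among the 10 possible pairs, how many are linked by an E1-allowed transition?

3

(a)–(b): forbidden (parity, ΔS, ΔL).
(a)–(c): forbidden (ΔS, ΔL, ΔJ).
(a)–(d): forbidden (parity, ΔS, ΔL, ΔJ).
(a)–(e): forbidden (ΔS, ΔL).
(b)–(c): allowed.
(b)–(d): forbidden (parity, ΔJ).
(b)–(e): allowed.
(c)–(d): allowed.
(c)–(e): forbidden (parity).
(d)–(e): forbidden (ΔJ).
Allowed pairs: 3 of 10.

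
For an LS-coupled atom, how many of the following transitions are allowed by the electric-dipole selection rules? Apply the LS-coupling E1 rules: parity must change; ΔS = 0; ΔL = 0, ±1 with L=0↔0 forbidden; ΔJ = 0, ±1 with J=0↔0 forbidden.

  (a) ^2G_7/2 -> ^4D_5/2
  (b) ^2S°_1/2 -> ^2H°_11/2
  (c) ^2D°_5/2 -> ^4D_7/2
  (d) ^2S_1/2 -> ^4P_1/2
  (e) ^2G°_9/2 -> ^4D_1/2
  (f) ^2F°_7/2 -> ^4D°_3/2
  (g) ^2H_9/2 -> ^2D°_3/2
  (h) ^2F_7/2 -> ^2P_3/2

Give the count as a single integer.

(a) forbidden (parity, ΔS, ΔL fail)
(b) forbidden (parity, ΔL, ΔJ fail)
(c) forbidden (ΔS fails)
(d) forbidden (parity, ΔS fail)
(e) forbidden (ΔS, ΔL, ΔJ fail)
(f) forbidden (parity, ΔS, ΔJ fail)
(g) forbidden (ΔL, ΔJ fail)
(h) forbidden (parity, ΔL, ΔJ fail)
Total allowed: 0 of 8.

0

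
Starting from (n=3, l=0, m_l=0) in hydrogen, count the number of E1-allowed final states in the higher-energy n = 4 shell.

E1 requires Δl = ±1, so l_f ∈ {-1, 1}; with 0 ≤ l_f ≤ n_f−1 = 3, the allowed l_f values are {1}.
For l_f = 1: m_f ∈ {m_i−1, m_i, m_i+1} ∩ [−1, 1] = {-1, 0, 1} → 3 states.
Total: 3.

3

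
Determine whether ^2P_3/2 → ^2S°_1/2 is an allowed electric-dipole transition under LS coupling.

Reading off the term symbols: S 1/2→1/2, L 1→0, J 3/2→1/2, parity even→odd.
Parity must change: even → odd — ✓.
ΔS = 0: S: 1/2 → 1/2 — ✓.
ΔL = 0, ±1 (not L=0↔0): L: 1 → 0, ΔL = -1 — ✓.
ΔJ = 0, ±1 (not J=0↔0): J: 3/2 → 1/2, ΔJ = -1 — ✓.
All four E1 rules are satisfied.

allowed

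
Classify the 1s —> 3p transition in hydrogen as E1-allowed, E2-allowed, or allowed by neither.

E1

Δl = 1 − 0 = +1; l_i + l_f = 1.
E1 (Δl = ±1): satisfied.
E2 (Δl = 0,±2, l_i+l_f ≥ 2): not satisfied.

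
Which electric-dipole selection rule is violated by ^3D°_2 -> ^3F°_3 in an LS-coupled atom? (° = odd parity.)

parity

Initial level: S=1, L=2, J=2, parity odd. Final level: S=1, L=3, J=3, parity odd.
ΔS = 0: S: 1 → 1 — passes.
Parity must change: odd → odd — fails.
ΔJ = 0, ±1 (not J=0↔0): J: 2 → 3, ΔJ = +1 — passes.
ΔL = 0, ±1 (not L=0↔0): L: 2 → 3, ΔL = +1 — passes.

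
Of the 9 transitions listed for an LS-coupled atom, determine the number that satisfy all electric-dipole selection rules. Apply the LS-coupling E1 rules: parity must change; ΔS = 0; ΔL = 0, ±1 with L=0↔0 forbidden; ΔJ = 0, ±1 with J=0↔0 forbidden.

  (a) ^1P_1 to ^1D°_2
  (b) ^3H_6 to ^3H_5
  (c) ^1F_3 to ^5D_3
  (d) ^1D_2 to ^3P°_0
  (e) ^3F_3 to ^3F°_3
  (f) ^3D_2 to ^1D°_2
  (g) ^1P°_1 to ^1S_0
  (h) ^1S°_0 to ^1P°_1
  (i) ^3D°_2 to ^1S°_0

(a) allowed
(b) forbidden (parity fails)
(c) forbidden (parity, ΔS fail)
(d) forbidden (ΔS, ΔJ fail)
(e) allowed
(f) forbidden (ΔS fails)
(g) allowed
(h) forbidden (parity fails)
(i) forbidden (parity, ΔS, ΔL, ΔJ fail)
Total allowed: 3 of 9.

3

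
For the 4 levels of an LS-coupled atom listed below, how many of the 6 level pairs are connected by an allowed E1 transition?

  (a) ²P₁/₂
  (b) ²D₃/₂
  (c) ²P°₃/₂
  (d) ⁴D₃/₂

2

(a)–(b): forbidden (parity).
(a)–(c): allowed.
(a)–(d): forbidden (parity, ΔS).
(b)–(c): allowed.
(b)–(d): forbidden (parity, ΔS).
(c)–(d): forbidden (ΔS).
Allowed pairs: 2 of 6.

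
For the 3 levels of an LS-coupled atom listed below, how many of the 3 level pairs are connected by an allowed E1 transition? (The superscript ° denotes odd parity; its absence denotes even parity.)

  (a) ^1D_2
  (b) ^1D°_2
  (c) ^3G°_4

1

(a)–(b): allowed.
(a)–(c): forbidden (ΔS, ΔL, ΔJ).
(b)–(c): forbidden (parity, ΔS, ΔL, ΔJ).
Allowed pairs: 1 of 3.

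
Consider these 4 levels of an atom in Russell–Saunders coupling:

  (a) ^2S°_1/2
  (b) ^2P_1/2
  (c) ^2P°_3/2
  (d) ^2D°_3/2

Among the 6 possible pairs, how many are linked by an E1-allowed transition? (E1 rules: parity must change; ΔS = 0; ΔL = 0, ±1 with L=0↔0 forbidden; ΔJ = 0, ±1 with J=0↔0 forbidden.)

3

(a)–(b): allowed.
(a)–(c): forbidden (parity).
(a)–(d): forbidden (parity, ΔL).
(b)–(c): allowed.
(b)–(d): allowed.
(c)–(d): forbidden (parity).
Allowed pairs: 3 of 6.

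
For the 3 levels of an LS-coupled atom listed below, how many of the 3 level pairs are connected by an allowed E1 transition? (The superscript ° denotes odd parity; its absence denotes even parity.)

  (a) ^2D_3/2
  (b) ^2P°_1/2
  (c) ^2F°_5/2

2

(a)–(b): allowed.
(a)–(c): allowed.
(b)–(c): forbidden (parity, ΔL, ΔJ).
Allowed pairs: 2 of 3.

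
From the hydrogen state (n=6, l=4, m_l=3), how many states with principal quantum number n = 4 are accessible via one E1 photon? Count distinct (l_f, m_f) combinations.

E1 requires Δl = ±1, so l_f ∈ {3, 5}; with 0 ≤ l_f ≤ n_f−1 = 3, the allowed l_f values are {3}.
For l_f = 3: m_f ∈ {m_i−1, m_i, m_i+1} ∩ [−3, 3] = {2, 3} → 2 states.
Total: 2.

2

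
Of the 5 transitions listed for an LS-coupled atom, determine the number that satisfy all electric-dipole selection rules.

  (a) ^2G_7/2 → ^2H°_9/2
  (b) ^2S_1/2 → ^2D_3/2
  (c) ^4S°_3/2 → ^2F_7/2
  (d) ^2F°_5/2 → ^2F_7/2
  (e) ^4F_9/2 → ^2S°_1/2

2

(a) allowed
(b) forbidden (parity, ΔL fail)
(c) forbidden (ΔS, ΔL, ΔJ fail)
(d) allowed
(e) forbidden (ΔS, ΔL, ΔJ fail)
Total allowed: 2 of 5.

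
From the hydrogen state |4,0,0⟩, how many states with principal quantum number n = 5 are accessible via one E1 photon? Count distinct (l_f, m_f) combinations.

E1 requires Δl = ±1, so l_f ∈ {-1, 1}; with 0 ≤ l_f ≤ n_f−1 = 4, the allowed l_f values are {1}.
For l_f = 1: m_f ∈ {m_i−1, m_i, m_i+1} ∩ [−1, 1] = {-1, 0, 1} → 3 states.
Total: 3.

3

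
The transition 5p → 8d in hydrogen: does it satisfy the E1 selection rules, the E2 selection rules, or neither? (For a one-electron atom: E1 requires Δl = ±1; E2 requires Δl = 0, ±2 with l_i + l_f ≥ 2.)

Δl = 2 − 1 = +1; l_i + l_f = 3.
E1 (Δl = ±1): satisfied.
E2 (Δl = 0,±2, l_i+l_f ≥ 2): not satisfied.

E1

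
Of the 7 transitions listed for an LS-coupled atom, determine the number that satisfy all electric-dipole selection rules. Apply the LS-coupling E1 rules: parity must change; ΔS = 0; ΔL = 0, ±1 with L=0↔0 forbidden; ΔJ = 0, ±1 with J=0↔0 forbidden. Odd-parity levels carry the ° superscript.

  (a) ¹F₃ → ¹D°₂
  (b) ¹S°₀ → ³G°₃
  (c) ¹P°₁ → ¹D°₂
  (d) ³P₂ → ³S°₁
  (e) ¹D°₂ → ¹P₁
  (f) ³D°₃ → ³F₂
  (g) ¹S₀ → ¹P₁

(a) allowed
(b) forbidden (parity, ΔS, ΔL, ΔJ fail)
(c) forbidden (parity fails)
(d) allowed
(e) allowed
(f) allowed
(g) forbidden (parity fails)
Total allowed: 4 of 7.

4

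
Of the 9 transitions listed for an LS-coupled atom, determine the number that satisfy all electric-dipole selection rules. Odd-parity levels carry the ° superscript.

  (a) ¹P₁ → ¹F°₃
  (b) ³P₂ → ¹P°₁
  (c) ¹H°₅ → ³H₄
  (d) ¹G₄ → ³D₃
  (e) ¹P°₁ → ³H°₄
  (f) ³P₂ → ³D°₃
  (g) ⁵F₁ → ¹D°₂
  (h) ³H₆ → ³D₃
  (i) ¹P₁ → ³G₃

1

(a) forbidden (ΔL, ΔJ fail)
(b) forbidden (ΔS fails)
(c) forbidden (ΔS fails)
(d) forbidden (parity, ΔS, ΔL fail)
(e) forbidden (parity, ΔS, ΔL, ΔJ fail)
(f) allowed
(g) forbidden (ΔS fails)
(h) forbidden (parity, ΔL, ΔJ fail)
(i) forbidden (parity, ΔS, ΔL, ΔJ fail)
Total allowed: 1 of 9.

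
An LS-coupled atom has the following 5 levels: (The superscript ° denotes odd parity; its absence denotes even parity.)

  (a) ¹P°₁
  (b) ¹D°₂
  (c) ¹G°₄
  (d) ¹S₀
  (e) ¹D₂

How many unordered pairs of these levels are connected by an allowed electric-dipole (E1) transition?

3

(a)–(b): forbidden (parity).
(a)–(c): forbidden (parity, ΔL, ΔJ).
(a)–(d): allowed.
(a)–(e): allowed.
(b)–(c): forbidden (parity, ΔL, ΔJ).
(b)–(d): forbidden (ΔL, ΔJ).
(b)–(e): allowed.
(c)–(d): forbidden (ΔL, ΔJ).
(c)–(e): forbidden (ΔL, ΔJ).
(d)–(e): forbidden (parity, ΔL, ΔJ).
Allowed pairs: 3 of 10.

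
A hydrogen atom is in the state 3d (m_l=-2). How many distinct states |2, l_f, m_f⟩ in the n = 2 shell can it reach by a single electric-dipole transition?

E1 requires Δl = ±1, so l_f ∈ {1, 3}; with 0 ≤ l_f ≤ n_f−1 = 1, the allowed l_f values are {1}.
For l_f = 1: m_f ∈ {m_i−1, m_i, m_i+1} ∩ [−1, 1] = {-1} → 1 state.
Total: 1.

1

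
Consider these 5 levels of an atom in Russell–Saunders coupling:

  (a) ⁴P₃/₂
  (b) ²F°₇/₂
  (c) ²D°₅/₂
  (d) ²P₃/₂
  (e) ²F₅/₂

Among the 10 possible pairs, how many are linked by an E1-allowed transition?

3

(a)–(b): forbidden (ΔS, ΔL, ΔJ).
(a)–(c): forbidden (ΔS).
(a)–(d): forbidden (parity, ΔS).
(a)–(e): forbidden (parity, ΔS, ΔL).
(b)–(c): forbidden (parity).
(b)–(d): forbidden (ΔL, ΔJ).
(b)–(e): allowed.
(c)–(d): allowed.
(c)–(e): allowed.
(d)–(e): forbidden (parity, ΔL).
Allowed pairs: 3 of 10.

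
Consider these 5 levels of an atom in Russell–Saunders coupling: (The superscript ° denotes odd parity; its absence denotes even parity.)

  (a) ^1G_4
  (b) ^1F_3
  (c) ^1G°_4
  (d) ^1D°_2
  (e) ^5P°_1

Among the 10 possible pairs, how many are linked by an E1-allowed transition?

(a)–(b): forbidden (parity).
(a)–(c): allowed.
(a)–(d): forbidden (ΔL, ΔJ).
(a)–(e): forbidden (ΔS, ΔL, ΔJ).
(b)–(c): allowed.
(b)–(d): allowed.
(b)–(e): forbidden (ΔS, ΔL, ΔJ).
(c)–(d): forbidden (parity, ΔL, ΔJ).
(c)–(e): forbidden (parity, ΔS, ΔL, ΔJ).
(d)–(e): forbidden (parity, ΔS).
Allowed pairs: 3 of 10.

3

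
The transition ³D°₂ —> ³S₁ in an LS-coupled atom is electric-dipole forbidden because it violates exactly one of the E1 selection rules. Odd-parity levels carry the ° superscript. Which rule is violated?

Reading off the term symbols: S 1→1, L 2→0, J 2→1, parity odd→even.
ΔS = 0: S: 1 → 1 — ✓.
Parity must change: odd → even — ✓.
ΔJ = 0, ±1 (not J=0↔0): J: 2 → 1, ΔJ = -1 — ✓.
ΔL = 0, ±1 (not L=0↔0): L: 2 → 0, ΔL = -2 — ✗.

the ΔL = 0, ±1 rule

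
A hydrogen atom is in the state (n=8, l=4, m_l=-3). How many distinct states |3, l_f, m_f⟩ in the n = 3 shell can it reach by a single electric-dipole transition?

E1 requires l_f ∈ {3, 5}, but neither lies in [0, 2], so no final state is reachable.
Total: 0.

0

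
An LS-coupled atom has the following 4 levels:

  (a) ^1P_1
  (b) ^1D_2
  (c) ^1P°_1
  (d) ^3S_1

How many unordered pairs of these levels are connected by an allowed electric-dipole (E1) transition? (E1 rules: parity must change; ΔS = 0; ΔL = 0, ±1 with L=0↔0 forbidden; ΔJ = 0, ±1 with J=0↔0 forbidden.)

2

(a)–(b): forbidden (parity).
(a)–(c): allowed.
(a)–(d): forbidden (parity, ΔS).
(b)–(c): allowed.
(b)–(d): forbidden (parity, ΔS, ΔL).
(c)–(d): forbidden (ΔS).
Allowed pairs: 2 of 6.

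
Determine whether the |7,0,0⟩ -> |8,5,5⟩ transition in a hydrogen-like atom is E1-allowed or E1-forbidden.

forbidden

Δl = 5 − 0 = +5; the E1 rule Δl = ±1 is violated.
Δm_l = 5 − (0) = +5. E1 requires Δm_l = 0, ±1: violated.
The transition is electric-dipole forbidden.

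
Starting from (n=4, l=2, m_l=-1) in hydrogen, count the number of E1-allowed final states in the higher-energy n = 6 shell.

5

E1 requires Δl = ±1, so l_f ∈ {1, 3}; with 0 ≤ l_f ≤ n_f−1 = 5, the allowed l_f values are {1, 3}.
For l_f = 1: m_f ∈ {m_i−1, m_i, m_i+1} ∩ [−1, 1] = {-1, 0} → 2 states.
For l_f = 3: m_f ∈ {m_i−1, m_i, m_i+1} ∩ [−3, 3] = {-2, -1, 0} → 3 states.
Total: 5.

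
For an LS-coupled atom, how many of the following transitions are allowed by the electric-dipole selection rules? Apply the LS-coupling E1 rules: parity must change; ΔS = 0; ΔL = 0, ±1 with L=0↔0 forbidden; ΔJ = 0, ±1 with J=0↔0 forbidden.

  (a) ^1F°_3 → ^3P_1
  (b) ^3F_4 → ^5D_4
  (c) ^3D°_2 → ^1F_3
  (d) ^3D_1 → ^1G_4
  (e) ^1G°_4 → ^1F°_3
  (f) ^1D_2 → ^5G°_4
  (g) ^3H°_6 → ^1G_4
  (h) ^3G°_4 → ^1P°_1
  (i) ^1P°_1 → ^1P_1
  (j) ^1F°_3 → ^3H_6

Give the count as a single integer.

(a) forbidden (ΔS, ΔL, ΔJ fail)
(b) forbidden (parity, ΔS fail)
(c) forbidden (ΔS fails)
(d) forbidden (parity, ΔS, ΔL, ΔJ fail)
(e) forbidden (parity fails)
(f) forbidden (ΔS, ΔL, ΔJ fail)
(g) forbidden (ΔS, ΔJ fail)
(h) forbidden (parity, ΔS, ΔL, ΔJ fail)
(i) allowed
(j) forbidden (ΔS, ΔL, ΔJ fail)
Total allowed: 1 of 10.

1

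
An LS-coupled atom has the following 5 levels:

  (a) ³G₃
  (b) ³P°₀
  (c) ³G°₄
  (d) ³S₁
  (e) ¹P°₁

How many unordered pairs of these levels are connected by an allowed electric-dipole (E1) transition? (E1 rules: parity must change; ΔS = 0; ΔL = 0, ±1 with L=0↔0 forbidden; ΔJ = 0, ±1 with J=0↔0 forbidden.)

(a)–(b): forbidden (ΔL, ΔJ).
(a)–(c): allowed.
(a)–(d): forbidden (parity, ΔL, ΔJ).
(a)–(e): forbidden (ΔS, ΔL, ΔJ).
(b)–(c): forbidden (parity, ΔL, ΔJ).
(b)–(d): allowed.
(b)–(e): forbidden (parity, ΔS).
(c)–(d): forbidden (ΔL, ΔJ).
(c)–(e): forbidden (parity, ΔS, ΔL, ΔJ).
(d)–(e): forbidden (ΔS).
Allowed pairs: 2 of 10.

2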